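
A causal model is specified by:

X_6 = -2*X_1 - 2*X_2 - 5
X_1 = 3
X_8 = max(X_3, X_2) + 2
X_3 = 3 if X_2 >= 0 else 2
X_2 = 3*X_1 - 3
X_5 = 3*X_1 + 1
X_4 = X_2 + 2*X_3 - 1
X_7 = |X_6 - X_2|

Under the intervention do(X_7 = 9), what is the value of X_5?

10

The intervention breaks the incoming arrows to X_7: X_7 = |X_6 - X_2| no longer applies, and X_7 = 9.
X_5 is not downstream of the intervention, so its value is determined by the original equations.
X_5 = 3*X_1 + 1  [with X_1=3]  = 10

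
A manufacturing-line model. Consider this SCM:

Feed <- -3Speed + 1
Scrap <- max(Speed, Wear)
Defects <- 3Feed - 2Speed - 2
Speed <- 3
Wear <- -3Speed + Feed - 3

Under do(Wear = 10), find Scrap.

do(Wear=10) replaces the equation Wear <- -3Speed + Feed - 3 with the constant Wear = 10.
Scrap = max(Speed, Wear)  [with Speed=3, Wear=10]  = 10

10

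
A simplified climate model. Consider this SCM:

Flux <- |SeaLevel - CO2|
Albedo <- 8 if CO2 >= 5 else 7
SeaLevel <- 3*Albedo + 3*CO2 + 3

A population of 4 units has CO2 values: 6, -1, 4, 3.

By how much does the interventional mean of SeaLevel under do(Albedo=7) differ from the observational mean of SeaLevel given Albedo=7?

do(Albedo=7) breaks Albedo's dependence on CO2. With Albedo=7 fixed, SeaLevel across the units is 42, 21, 36, 33, mean 33.
Conditioning on Albedo=7 selects the 3 unit(s) with CO2 ∈ {-1, 4, 3}. Their SeaLevel values: 21, 36, 33. Mean = 30.
Difference = 33 − 30 = 3.

3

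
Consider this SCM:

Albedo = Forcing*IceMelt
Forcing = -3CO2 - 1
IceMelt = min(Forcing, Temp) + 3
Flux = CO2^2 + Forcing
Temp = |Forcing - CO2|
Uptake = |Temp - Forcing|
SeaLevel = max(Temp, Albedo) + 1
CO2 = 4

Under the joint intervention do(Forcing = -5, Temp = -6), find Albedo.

Under do(Forcing = -5, Temp = -6), each intervened variable's structural equation is replaced by its fixed value.
IceMelt = min(Forcing, Temp) + 3  [with Forcing=-5, Temp=-6]  = -3
Albedo = Forcing*IceMelt  [with Forcing=-5, IceMelt=-3]  = 15

15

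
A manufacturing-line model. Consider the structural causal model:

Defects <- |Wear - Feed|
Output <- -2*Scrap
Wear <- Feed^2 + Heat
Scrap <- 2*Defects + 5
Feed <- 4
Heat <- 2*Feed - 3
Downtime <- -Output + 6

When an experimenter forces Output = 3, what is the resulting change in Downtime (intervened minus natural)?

Intervening sets Output = 3 and removes its equation (Output <- -2*Scrap).
Downtime = -Output + 6  [with Output=3]  = 3
Without intervention: Heat = 2*Feed - 3  [with Feed=4]  = 5; Wear = Feed^2 + Heat  [with Feed=4, Heat=5]  = 21; Defects = |Wear - Feed|  [with Wear=21, Feed=4]  = 17; Scrap = 2*Defects + 5  [with Defects=17]  = 39; Output = -2*Scrap  [with Scrap=39]  = -78; Downtime = -Output + 6  [with Output=-78]  = 84.
Change = 3 − 84 = -81.

-81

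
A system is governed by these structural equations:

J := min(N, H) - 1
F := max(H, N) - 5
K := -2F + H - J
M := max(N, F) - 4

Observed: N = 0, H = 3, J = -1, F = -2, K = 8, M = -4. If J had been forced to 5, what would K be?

2

do(J=5) replaces the equation J := min(N, H) - 1 with the constant J = 5.
F = max(H, N) - 5  [with H=3, N=0]  = -2
K = -2F + H - J  [with F=-2, H=3, J=5]  = 2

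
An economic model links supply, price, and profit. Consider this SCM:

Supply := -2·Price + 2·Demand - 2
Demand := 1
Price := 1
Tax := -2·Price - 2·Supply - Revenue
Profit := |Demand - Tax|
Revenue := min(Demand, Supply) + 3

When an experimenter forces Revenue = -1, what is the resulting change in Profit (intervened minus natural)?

Under do(Revenue=-1), the mechanism Revenue := min(Demand, Supply) + 3 is discarded; Revenue is fixed at -1.
Supply = -2·Price + 2·Demand - 2  [with Price=1, Demand=1]  = -2
Tax = -2·Price - 2·Supply - Revenue  [with Price=1, Supply=-2, Revenue=-1]  = 3
Profit = |Demand - Tax|  [with Demand=1, Tax=3]  = 2
Without intervention: Supply = -2·Price + 2·Demand - 2  [with Price=1, Demand=1]  = -2; Revenue = min(Demand, Supply) + 3  [with Demand=1, Supply=-2]  = 1; Tax = -2·Price - 2·Supply - Revenue  [with Price=1, Supply=-2, Revenue=1]  = 1; Profit = |Demand - Tax|  [with Demand=1, Tax=1]  = 0.
Change = 2 − 0 = 2.

2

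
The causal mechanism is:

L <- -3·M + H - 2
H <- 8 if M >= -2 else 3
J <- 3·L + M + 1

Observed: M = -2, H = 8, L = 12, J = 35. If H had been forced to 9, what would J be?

Under do(H=9), the mechanism H <- 8 if M >= -2 else 3 is discarded; H is fixed at 9.
L = -3·M + H - 2  [with M=-2, H=9]  = 13
J = 3·L + M + 1  [with L=13, M=-2]  = 38

38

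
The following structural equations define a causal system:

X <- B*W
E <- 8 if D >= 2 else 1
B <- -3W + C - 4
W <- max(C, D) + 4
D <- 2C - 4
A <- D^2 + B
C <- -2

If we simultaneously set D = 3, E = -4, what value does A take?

Setting D = 3, E = -4 by intervention discards those variables' equations.
W = max(C, D) + 4  [with C=-2, D=3]  = 7
B = -3W + C - 4  [with W=7, C=-2]  = -27
A = D^2 + B  [with D=3, B=-27]  = -18

-18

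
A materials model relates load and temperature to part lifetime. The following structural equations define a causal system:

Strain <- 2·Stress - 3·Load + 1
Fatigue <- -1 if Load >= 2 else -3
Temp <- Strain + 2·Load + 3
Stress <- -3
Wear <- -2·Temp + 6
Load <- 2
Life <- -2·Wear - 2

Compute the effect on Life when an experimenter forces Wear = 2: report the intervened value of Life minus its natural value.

Under do(Wear=2), the mechanism Wear <- -2·Temp + 6 is discarded; Wear is fixed at 2.
Life = -2·Wear - 2  [with Wear=2]  = -6
Without intervention: Strain = 2·Stress - 3·Load + 1  [with Stress=-3, Load=2]  = -11; Temp = Strain + 2·Load + 3  [with Strain=-11, Load=2]  = -4; Wear = -2·Temp + 6  [with Temp=-4]  = 14; Life = -2·Wear - 2  [with Wear=14]  = -30.
Change = -6 − (-30) = 24.

24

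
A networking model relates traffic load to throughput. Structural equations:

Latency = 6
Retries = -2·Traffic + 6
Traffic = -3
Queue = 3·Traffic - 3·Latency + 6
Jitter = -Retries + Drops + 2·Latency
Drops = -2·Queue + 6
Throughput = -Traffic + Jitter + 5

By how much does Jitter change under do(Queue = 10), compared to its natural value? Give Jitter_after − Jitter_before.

-62

The intervention breaks the incoming arrows to Queue: Queue = 3·Traffic - 3·Latency + 6 no longer applies, and Queue = 10.
Drops = -2·Queue + 6  [with Queue=10]  = -14
Retries = -2·Traffic + 6  [with Traffic=-3]  = 12
Jitter = -Retries + Drops + 2·Latency  [with Retries=12, Drops=-14, Latency=6]  = -14
Without intervention: Queue = 3·Traffic - 3·Latency + 6  [with Traffic=-3, Latency=6]  = -21; Drops = -2·Queue + 6  [with Queue=-21]  = 48; Retries = -2·Traffic + 6  [with Traffic=-3]  = 12; Jitter = -Retries + Drops + 2·Latency  [with Retries=12, Drops=48, Latency=6]  = 48.
Change = -14 − 48 = -62.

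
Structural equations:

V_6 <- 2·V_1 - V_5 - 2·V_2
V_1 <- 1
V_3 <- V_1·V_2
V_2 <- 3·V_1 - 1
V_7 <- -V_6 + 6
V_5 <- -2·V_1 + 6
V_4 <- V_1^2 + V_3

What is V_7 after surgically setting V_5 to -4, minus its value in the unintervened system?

Under do(V_5=-4), the mechanism V_5 <- -2·V_1 + 6 is discarded; V_5 is fixed at -4.
V_2 = 3·V_1 - 1  [with V_1=1]  = 2
V_6 = 2·V_1 - V_5 - 2·V_2  [with V_1=1, V_5=-4, V_2=2]  = 2
V_7 = -V_6 + 6  [with V_6=2]  = 4
Without intervention: V_2 = 3·V_1 - 1  [with V_1=1]  = 2; V_5 = -2·V_1 + 6  [with V_1=1]  = 4; V_6 = 2·V_1 - V_5 - 2·V_2  [with V_1=1, V_5=4, V_2=2]  = -6; V_7 = -V_6 + 6  [with V_6=-6]  = 12.
Change = 4 − 12 = -8.

-8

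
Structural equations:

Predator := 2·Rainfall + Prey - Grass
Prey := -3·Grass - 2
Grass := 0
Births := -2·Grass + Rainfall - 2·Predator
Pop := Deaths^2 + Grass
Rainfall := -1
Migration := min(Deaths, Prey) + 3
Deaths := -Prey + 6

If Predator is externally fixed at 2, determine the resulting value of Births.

-5

Intervening sets Predator = 2 and removes its equation (Predator := 2·Rainfall + Prey - Grass).
Births = -2·Grass + Rainfall - 2·Predator  [with Grass=0, Rainfall=-1, Predator=2]  = -5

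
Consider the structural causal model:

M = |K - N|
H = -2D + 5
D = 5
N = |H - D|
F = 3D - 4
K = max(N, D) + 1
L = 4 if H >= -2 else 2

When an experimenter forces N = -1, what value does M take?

7

The intervention breaks the incoming arrows to N: N = |H - D| no longer applies, and N = -1.
K = max(N, D) + 1  [with N=-1, D=5]  = 6
M = |K - N|  [with K=6, N=-1]  = 7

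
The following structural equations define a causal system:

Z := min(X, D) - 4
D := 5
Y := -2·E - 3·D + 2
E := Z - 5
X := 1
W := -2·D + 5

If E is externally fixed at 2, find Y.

Intervening sets E = 2 and removes its equation (E := Z - 5).
Y = -2·E - 3·D + 2  [with E=2, D=5]  = -17

-17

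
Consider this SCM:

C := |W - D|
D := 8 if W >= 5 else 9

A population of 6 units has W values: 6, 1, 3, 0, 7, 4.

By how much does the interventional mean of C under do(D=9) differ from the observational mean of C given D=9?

The intervention sets D=9 in all 6 units regardless of W. Recomputing C per unit gives 3, 8, 6, 9, 2, 5; average 5.5.
Observing D=9 restricts to units where D's equation naturally yields 9: W ∈ {1, 3, 0, 4}. In that subpopulation C = 8, 6, 9, 5, mean 7.
Difference = 5.5 − 7 = -1.5.

-1.5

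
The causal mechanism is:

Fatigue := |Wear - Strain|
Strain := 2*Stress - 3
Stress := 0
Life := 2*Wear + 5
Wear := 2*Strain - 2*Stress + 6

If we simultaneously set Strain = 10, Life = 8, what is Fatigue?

The joint intervention fixes Strain = 10, Life = 8, removing each variable's own equation.
Wear = 2*Strain - 2*Stress + 6  [with Strain=10, Stress=0]  = 26
Fatigue = |Wear - Strain|  [with Wear=26, Strain=10]  = 16

16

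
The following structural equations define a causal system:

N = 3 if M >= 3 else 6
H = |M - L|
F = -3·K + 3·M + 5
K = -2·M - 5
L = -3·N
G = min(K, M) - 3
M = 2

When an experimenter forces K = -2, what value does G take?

The intervention breaks the incoming arrows to K: K = -2·M - 5 no longer applies, and K = -2.
G = min(K, M) - 3  [with K=-2, M=2]  = -5

-5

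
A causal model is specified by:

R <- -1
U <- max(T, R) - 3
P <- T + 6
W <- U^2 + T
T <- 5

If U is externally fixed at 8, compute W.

69

The intervention breaks the incoming arrows to U: U <- max(T, R) - 3 no longer applies, and U = 8.
W = U^2 + T  [with U=8, T=5]  = 69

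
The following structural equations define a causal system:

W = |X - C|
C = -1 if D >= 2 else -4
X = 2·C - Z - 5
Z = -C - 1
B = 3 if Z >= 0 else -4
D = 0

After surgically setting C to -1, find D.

Under do(C=-1), the mechanism C = -1 if D >= 2 else -4 is discarded; C is fixed at -1.
D is not downstream of the intervention, so its value is determined by the original equations.

0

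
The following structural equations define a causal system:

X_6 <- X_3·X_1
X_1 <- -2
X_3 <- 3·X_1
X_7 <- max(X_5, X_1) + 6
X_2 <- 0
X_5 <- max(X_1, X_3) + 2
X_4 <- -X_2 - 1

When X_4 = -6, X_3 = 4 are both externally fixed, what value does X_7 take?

12

The joint intervention fixes X_4 = -6, X_3 = 4, removing each variable's own equation.
X_5 = max(X_1, X_3) + 2  [with X_1=-2, X_3=4]  = 6
X_7 = max(X_5, X_1) + 6  [with X_5=6, X_1=-2]  = 12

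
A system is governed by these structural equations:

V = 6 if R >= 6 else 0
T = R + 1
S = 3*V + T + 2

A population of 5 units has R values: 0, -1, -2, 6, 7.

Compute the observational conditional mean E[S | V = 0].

Conditioning on V=0 selects the 3 unit(s) with R ∈ {0, -1, -2}. Their S values: 3, 2, 1. Mean = 2.

2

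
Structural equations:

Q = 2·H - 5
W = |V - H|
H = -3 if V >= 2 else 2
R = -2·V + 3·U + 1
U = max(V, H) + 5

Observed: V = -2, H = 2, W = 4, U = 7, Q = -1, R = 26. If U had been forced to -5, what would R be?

Under do(U=-5), the mechanism U = max(V, H) + 5 is discarded; U is fixed at -5.
R = -2·V + 3·U + 1  [with V=-2, U=-5]  = -10

-10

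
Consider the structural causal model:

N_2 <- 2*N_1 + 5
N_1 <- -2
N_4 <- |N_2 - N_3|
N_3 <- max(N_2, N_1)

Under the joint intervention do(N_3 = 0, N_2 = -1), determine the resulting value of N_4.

1

The joint intervention fixes N_3 = 0, N_2 = -1, removing each variable's own equation.
N_4 = |N_2 - N_3|  [with N_2=-1, N_3=0]  = 1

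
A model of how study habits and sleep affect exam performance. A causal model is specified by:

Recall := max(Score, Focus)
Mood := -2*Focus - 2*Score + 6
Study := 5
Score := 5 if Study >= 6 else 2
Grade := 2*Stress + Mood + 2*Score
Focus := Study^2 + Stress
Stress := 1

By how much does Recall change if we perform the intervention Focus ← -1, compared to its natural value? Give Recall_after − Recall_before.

-24

The intervention breaks the incoming arrows to Focus: Focus := Study^2 + Stress no longer applies, and Focus = -1.
Score = 5 if Study >= 6 else 2  [with Study=5]  = 2
Recall = max(Score, Focus)  [with Score=2, Focus=-1]  = 2
Without intervention: Focus = Study^2 + Stress  [with Study=5, Stress=1]  = 26; Score = 5 if Study >= 6 else 2  [with Study=5]  = 2; Recall = max(Score, Focus)  [with Score=2, Focus=26]  = 26.
Change = 2 − 26 = -24.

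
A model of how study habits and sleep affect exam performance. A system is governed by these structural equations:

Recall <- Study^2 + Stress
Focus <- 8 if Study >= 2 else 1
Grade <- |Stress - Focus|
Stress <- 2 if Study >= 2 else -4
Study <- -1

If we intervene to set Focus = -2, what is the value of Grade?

2

do(Focus=-2) replaces the equation Focus <- 8 if Study >= 2 else 1 with the constant Focus = -2.
Stress = 2 if Study >= 2 else -4  [with Study=-1]  = -4
Grade = |Stress - Focus|  [with Stress=-4, Focus=-2]  = 2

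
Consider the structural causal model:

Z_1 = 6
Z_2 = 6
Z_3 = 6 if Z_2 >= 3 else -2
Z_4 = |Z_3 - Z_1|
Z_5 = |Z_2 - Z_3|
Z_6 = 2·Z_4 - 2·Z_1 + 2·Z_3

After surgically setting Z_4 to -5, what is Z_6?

Under do(Z_4=-5), the mechanism Z_4 = |Z_3 - Z_1| is discarded; Z_4 is fixed at -5.
Z_3 = 6 if Z_2 >= 3 else -2  [with Z_2=6]  = 6
Z_6 = 2·Z_4 - 2·Z_1 + 2·Z_3  [with Z_4=-5, Z_1=6, Z_3=6]  = -10

-10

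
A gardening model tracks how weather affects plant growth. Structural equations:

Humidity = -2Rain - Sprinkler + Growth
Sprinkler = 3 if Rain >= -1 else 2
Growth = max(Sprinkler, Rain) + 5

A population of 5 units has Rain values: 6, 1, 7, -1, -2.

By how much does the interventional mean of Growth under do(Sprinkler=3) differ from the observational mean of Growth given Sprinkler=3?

Under do(Sprinkler=3), Sprinkler's equation is replaced by Sprinkler=3 for every unit. Per-unit Growth: 11, 8, 12, 8, 8. Mean = 9.4.
Conditioning on Sprinkler=3 selects the 4 unit(s) with Rain ∈ {6, 1, 7, -1}. Their Growth values: 11, 8, 12, 8. Mean = 9.75.
Difference = 9.4 − 9.75 = -0.35.

-0.35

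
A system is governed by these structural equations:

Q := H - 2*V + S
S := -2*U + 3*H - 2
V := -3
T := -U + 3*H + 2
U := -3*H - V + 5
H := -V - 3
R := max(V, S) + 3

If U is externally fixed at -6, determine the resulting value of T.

8

do(U=-6) replaces the equation U := -3*H - V + 5 with the constant U = -6.
H = -V - 3  [with V=-3]  = 0
T = -U + 3*H + 2  [with U=-6, H=0]  = 8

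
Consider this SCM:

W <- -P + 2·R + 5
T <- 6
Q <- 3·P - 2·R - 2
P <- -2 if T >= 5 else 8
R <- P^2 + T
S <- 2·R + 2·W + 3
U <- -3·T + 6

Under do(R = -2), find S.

5

The intervention breaks the incoming arrows to R: R <- P^2 + T no longer applies, and R = -2.
P = -2 if T >= 5 else 8  [with T=6]  = -2
W = -P + 2·R + 5  [with P=-2, R=-2]  = 3
S = 2·R + 2·W + 3  [with R=-2, W=3]  = 5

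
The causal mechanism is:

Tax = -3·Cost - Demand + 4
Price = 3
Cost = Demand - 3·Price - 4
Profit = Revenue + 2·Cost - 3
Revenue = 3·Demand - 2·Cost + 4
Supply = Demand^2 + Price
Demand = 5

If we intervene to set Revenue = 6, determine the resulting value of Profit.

-13

Under do(Revenue=6), the mechanism Revenue = 3·Demand - 2·Cost + 4 is discarded; Revenue is fixed at 6.
Cost = Demand - 3·Price - 4  [with Demand=5, Price=3]  = -8
Profit = Revenue + 2·Cost - 3  [with Revenue=6, Cost=-8]  = -13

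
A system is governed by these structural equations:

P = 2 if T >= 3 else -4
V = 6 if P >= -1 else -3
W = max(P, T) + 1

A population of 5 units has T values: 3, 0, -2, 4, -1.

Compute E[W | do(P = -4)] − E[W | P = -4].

1.8

Every unit gets P=-4 under the intervention. W values become 4, 1, -1, 5, 0; E[W|do(P=-4)] = 1.8.
Observing P=-4 restricts to units where P's equation naturally yields -4: T ∈ {0, -2, -1}. In that subpopulation W = 1, -1, 0, mean 0.
Difference = 1.8 − 0 = 1.8.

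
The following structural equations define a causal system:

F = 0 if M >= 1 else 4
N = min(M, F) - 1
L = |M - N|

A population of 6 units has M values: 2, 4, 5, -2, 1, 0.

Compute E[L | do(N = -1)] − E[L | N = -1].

Under do(N=-1), N's equation is replaced by N=-1 for every unit. Per-unit L: 3, 5, 6, 1, 2, 1. Mean = 3.
E[L|N=-1] averages over only the 5 units with N=-1 (M = 2, 4, 5, 1, 0): L = 3, 5, 6, 2, 1, mean 3.4.
Difference = 3 − 3.4 = -0.4.

-0.4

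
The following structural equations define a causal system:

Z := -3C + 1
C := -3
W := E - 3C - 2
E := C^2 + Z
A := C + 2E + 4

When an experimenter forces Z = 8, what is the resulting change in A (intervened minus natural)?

-4

do(Z=8) replaces the equation Z := -3C + 1 with the constant Z = 8.
E = C^2 + Z  [with C=-3, Z=8]  = 17
A = C + 2E + 4  [with C=-3, E=17]  = 35
Without intervention: Z = -3C + 1  [with C=-3]  = 10; E = C^2 + Z  [with C=-3, Z=10]  = 19; A = C + 2E + 4  [with C=-3, E=19]  = 39.
Change = 35 − 39 = -4.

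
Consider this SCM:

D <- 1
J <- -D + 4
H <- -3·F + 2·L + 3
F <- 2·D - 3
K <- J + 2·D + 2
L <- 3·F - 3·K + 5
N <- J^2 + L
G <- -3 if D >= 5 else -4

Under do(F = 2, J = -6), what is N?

53

The joint intervention fixes F = 2, J = -6, removing each variable's own equation.
K = J + 2·D + 2  [with J=-6, D=1]  = -2
L = 3·F - 3·K + 5  [with F=2, K=-2]  = 17
N = J^2 + L  [with J=-6, L=17]  = 53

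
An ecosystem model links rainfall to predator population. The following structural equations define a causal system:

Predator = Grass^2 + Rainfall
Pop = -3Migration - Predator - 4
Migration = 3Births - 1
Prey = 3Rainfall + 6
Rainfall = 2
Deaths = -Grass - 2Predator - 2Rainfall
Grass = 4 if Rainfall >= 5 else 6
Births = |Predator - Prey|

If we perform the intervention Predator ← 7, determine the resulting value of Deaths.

Under do(Predator=7), the mechanism Predator = Grass^2 + Rainfall is discarded; Predator is fixed at 7.
Grass = 4 if Rainfall >= 5 else 6  [with Rainfall=2]  = 6
Deaths = -Grass - 2Predator - 2Rainfall  [with Grass=6, Predator=7, Rainfall=2]  = -24

-24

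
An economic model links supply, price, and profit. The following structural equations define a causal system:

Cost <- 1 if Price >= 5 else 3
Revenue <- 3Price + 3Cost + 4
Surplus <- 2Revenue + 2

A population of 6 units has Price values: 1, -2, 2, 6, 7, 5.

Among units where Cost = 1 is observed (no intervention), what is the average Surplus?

Conditioning on Cost=1 selects the 3 unit(s) with Price ∈ {6, 7, 5}. Their Surplus values: 52, 58, 46. Mean = 52.

52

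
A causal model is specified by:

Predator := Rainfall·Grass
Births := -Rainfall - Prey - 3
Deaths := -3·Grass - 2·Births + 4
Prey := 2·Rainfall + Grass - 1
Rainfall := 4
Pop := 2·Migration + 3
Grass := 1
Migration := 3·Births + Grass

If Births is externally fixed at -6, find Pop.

-31

do(Births=-6) replaces the equation Births := -Rainfall - Prey - 3 with the constant Births = -6.
Migration = 3·Births + Grass  [with Births=-6, Grass=1]  = -17
Pop = 2·Migration + 3  [with Migration=-17]  = -31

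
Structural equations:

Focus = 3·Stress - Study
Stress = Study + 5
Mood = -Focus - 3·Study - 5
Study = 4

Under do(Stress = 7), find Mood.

-34

Under do(Stress=7), the mechanism Stress = Study + 5 is discarded; Stress is fixed at 7.
Focus = 3·Stress - Study  [with Stress=7, Study=4]  = 17
Mood = -Focus - 3·Study - 5  [with Focus=17, Study=4]  = -34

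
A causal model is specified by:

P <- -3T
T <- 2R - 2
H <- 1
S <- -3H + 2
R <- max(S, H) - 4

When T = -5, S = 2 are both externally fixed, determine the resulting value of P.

The joint intervention fixes T = -5, S = 2, removing each variable's own equation.
P = -3T  [with T=-5]  = 15

15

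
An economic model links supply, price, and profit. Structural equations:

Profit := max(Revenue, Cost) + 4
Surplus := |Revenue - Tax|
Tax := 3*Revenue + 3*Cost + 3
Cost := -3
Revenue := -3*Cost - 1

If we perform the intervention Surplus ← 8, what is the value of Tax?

do(Surplus=8) replaces the equation Surplus := |Revenue - Tax| with the constant Surplus = 8.
Tax is not downstream of the intervention, so its value is determined by the original equations.
Revenue = -3*Cost - 1  [with Cost=-3]  = 8
Tax = 3*Revenue + 3*Cost + 3  [with Revenue=8, Cost=-3]  = 18

18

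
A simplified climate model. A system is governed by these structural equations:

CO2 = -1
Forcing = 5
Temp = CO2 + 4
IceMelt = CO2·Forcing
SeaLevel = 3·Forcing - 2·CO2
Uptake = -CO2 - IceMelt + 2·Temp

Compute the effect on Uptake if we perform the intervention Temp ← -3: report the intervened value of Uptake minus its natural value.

The intervention breaks the incoming arrows to Temp: Temp = CO2 + 4 no longer applies, and Temp = -3.
IceMelt = CO2·Forcing  [with CO2=-1, Forcing=5]  = -5
Uptake = -CO2 - IceMelt + 2·Temp  [with CO2=-1, IceMelt=-5, Temp=-3]  = 0
Without intervention: Temp = CO2 + 4  [with CO2=-1]  = 3; IceMelt = CO2·Forcing  [with CO2=-1, Forcing=5]  = -5; Uptake = -CO2 - IceMelt + 2·Temp  [with CO2=-1, IceMelt=-5, Temp=3]  = 12.
Change = 0 − 12 = -12.

-12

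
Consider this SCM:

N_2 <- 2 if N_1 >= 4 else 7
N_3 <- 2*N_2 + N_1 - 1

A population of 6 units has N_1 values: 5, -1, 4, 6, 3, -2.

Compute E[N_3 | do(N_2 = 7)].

15.5

do(N_2=7) breaks N_2's dependence on N_1. With N_2=7 fixed, N_3 across the units is 18, 12, 17, 19, 16, 11, mean 15.5.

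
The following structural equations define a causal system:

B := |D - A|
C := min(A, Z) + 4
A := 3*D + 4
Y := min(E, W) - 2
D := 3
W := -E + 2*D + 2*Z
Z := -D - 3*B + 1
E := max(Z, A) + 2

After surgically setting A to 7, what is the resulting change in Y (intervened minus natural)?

42

Under do(A=7), the mechanism A := 3*D + 4 is discarded; A is fixed at 7.
B = |D - A|  [with D=3, A=7]  = 4
Z = -D - 3*B + 1  [with D=3, B=4]  = -14
E = max(Z, A) + 2  [with Z=-14, A=7]  = 9
W = -E + 2*D + 2*Z  [with E=9, D=3, Z=-14]  = -31
Y = min(E, W) - 2  [with E=9, W=-31]  = -33
Without intervention: A = 3*D + 4  [with D=3]  = 13; B = |D - A|  [with D=3, A=13]  = 10; Z = -D - 3*B + 1  [with D=3, B=10]  = -32; E = max(Z, A) + 2  [with Z=-32, A=13]  = 15; W = -E + 2*D + 2*Z  [with E=15, D=3, Z=-32]  = -73; Y = min(E, W) - 2  [with E=15, W=-73]  = -75.
Change = -33 − (-75) = 42.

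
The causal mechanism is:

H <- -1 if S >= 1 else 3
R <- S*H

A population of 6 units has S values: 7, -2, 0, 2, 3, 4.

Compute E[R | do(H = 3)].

7

The intervention sets H=3 in all 6 units regardless of S. Recomputing R per unit gives 21, -6, 0, 6, 9, 12; average 7.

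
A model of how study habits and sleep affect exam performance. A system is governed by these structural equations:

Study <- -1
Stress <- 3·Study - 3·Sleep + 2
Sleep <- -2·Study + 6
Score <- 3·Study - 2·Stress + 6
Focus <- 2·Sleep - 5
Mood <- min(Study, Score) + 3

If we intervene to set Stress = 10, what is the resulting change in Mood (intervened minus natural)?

-16

The intervention breaks the incoming arrows to Stress: Stress <- 3·Study - 3·Sleep + 2 no longer applies, and Stress = 10.
Score = 3·Study - 2·Stress + 6  [with Study=-1, Stress=10]  = -17
Mood = min(Study, Score) + 3  [with Study=-1, Score=-17]  = -14
Without intervention: Sleep = -2·Study + 6  [with Study=-1]  = 8; Stress = 3·Study - 3·Sleep + 2  [with Study=-1, Sleep=8]  = -25; Score = 3·Study - 2·Stress + 6  [with Study=-1, Stress=-25]  = 53; Mood = min(Study, Score) + 3  [with Study=-1, Score=53]  = 2.
Change = -14 − 2 = -16.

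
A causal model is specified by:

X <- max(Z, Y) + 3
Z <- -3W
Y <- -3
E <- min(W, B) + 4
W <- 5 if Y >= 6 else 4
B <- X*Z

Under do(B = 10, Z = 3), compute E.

The joint intervention fixes B = 10, Z = 3, removing each variable's own equation.
W = 5 if Y >= 6 else 4  [with Y=-3]  = 4
E = min(W, B) + 4  [with W=4, B=10]  = 8

8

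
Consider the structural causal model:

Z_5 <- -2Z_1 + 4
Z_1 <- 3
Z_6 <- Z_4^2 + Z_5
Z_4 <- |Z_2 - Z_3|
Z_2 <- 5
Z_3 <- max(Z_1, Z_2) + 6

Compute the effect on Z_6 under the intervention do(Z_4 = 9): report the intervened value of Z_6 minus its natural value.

45

Under do(Z_4=9), the mechanism Z_4 <- |Z_2 - Z_3| is discarded; Z_4 is fixed at 9.
Z_5 = -2Z_1 + 4  [with Z_1=3]  = -2
Z_6 = Z_4^2 + Z_5  [with Z_4=9, Z_5=-2]  = 79
Without intervention: Z_3 = max(Z_1, Z_2) + 6  [with Z_1=3, Z_2=5]  = 11; Z_4 = |Z_2 - Z_3|  [with Z_2=5, Z_3=11]  = 6; Z_5 = -2Z_1 + 4  [with Z_1=3]  = -2; Z_6 = Z_4^2 + Z_5  [with Z_4=6, Z_5=-2]  = 34.
Change = 79 − 34 = 45.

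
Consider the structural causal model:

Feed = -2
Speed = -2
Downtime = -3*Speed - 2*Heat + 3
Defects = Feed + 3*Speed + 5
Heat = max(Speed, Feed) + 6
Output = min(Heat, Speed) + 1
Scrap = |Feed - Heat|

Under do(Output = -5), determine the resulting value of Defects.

do(Output=-5) replaces the equation Output = min(Heat, Speed) + 1 with the constant Output = -5.
No directed path runs from Output to Defects, so Defects keeps its natural value.
Defects = Feed + 3*Speed + 5  [with Feed=-2, Speed=-2]  = -3

-3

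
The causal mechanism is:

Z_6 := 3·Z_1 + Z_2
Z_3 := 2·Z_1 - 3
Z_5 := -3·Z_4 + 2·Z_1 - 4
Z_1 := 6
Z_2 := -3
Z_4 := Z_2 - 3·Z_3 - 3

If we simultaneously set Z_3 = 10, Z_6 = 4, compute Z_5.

The joint intervention fixes Z_3 = 10, Z_6 = 4, removing each variable's own equation.
Z_4 = Z_2 - 3·Z_3 - 3  [with Z_2=-3, Z_3=10]  = -36
Z_5 = -3·Z_4 + 2·Z_1 - 4  [with Z_4=-36, Z_1=6]  = 116

116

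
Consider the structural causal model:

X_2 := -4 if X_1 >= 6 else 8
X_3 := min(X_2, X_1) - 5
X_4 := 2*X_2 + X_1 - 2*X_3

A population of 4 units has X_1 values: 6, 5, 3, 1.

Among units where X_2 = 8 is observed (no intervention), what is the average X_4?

23

Observing X_2=8 restricts to units where X_2's equation naturally yields 8: X_1 ∈ {5, 3, 1}. In that subpopulation X_4 = 21, 23, 25, mean 23.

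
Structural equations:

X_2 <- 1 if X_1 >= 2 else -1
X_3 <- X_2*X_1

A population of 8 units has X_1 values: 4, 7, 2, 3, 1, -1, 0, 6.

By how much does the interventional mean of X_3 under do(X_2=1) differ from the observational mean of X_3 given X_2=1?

Every unit gets X_2=1 under the intervention. X_3 values become 4, 7, 2, 3, 1, -1, 0, 6; E[X_3|do(X_2=1)] = 2.75.
Observing X_2=1 restricts to units where X_2's equation naturally yields 1: X_1 ∈ {4, 7, 2, 3, 6}. In that subpopulation X_3 = 4, 7, 2, 3, 6, mean 4.4.
Difference = 2.75 − 4.4 = -1.65.

-1.65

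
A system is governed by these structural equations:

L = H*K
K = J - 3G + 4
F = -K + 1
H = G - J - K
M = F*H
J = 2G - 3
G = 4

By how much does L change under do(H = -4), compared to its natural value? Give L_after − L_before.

18

The intervention breaks the incoming arrows to H: H = G - J - K no longer applies, and H = -4.
J = 2G - 3  [with G=4]  = 5
K = J - 3G + 4  [with J=5, G=4]  = -3
L = H*K  [with H=-4, K=-3]  = 12
Without intervention: J = 2G - 3  [with G=4]  = 5; K = J - 3G + 4  [with J=5, G=4]  = -3; H = G - J - K  [with G=4, J=5, K=-3]  = 2; L = H*K  [with H=2, K=-3]  = -6.
Change = 12 − (-6) = 18.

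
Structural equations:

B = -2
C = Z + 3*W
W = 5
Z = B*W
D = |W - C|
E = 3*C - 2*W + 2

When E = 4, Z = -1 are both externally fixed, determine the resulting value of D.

Under do(E = 4, Z = -1), each intervened variable's structural equation is replaced by its fixed value.
C = Z + 3*W  [with Z=-1, W=5]  = 14
D = |W - C|  [with W=5, C=14]  = 9

9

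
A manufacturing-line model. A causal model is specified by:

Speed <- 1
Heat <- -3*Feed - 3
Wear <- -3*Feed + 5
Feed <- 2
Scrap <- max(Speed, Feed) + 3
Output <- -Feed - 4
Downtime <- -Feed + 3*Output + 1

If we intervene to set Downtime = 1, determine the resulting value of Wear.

Under do(Downtime=1), the mechanism Downtime <- -Feed + 3*Output + 1 is discarded; Downtime is fixed at 1.
Since Wear is not a descendant of the intervened variable, it is unaffected.
Wear = -3*Feed + 5  [with Feed=2]  = -1

-1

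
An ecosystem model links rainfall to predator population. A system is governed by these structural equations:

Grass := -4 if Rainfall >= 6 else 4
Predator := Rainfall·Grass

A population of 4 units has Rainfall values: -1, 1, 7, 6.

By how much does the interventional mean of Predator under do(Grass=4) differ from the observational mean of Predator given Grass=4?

13

Under do(Grass=4), Grass's equation is replaced by Grass=4 for every unit. Per-unit Predator: -4, 4, 28, 24. Mean = 13.
E[Predator|Grass=4] averages over only the 2 units with Grass=4 (Rainfall = -1, 1): Predator = -4, 4, mean 0.
Difference = 13 − 0 = 13.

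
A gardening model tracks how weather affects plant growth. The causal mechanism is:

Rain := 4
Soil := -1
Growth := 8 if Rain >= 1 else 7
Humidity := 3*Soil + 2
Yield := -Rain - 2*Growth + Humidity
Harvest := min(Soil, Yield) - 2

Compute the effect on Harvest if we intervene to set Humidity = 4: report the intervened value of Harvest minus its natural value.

5

Under do(Humidity=4), the mechanism Humidity := 3*Soil + 2 is discarded; Humidity is fixed at 4.
Growth = 8 if Rain >= 1 else 7  [with Rain=4]  = 8
Yield = -Rain - 2*Growth + Humidity  [with Rain=4, Growth=8, Humidity=4]  = -16
Harvest = min(Soil, Yield) - 2  [with Soil=-1, Yield=-16]  = -18
Without intervention: Growth = 8 if Rain >= 1 else 7  [with Rain=4]  = 8; Humidity = 3*Soil + 2  [with Soil=-1]  = -1; Yield = -Rain - 2*Growth + Humidity  [with Rain=4, Growth=8, Humidity=-1]  = -21; Harvest = min(Soil, Yield) - 2  [with Soil=-1, Yield=-21]  = -23.
Change = -18 − (-23) = 5.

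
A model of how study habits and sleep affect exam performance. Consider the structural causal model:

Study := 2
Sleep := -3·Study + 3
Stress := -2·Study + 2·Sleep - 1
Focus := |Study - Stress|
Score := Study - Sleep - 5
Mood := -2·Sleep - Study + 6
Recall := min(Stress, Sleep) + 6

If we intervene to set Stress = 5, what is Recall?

3

The intervention breaks the incoming arrows to Stress: Stress := -2·Study + 2·Sleep - 1 no longer applies, and Stress = 5.
Sleep = -3·Study + 3  [with Study=2]  = -3
Recall = min(Stress, Sleep) + 6  [with Stress=5, Sleep=-3]  = 3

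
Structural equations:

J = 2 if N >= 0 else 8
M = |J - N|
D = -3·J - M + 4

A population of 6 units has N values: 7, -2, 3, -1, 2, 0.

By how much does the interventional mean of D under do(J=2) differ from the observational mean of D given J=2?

do(J=2) breaks J's dependence on N. With J=2 fixed, D across the units is -7, -6, -3, -5, -2, -4, mean -4.5.
E[D|J=2] averages over only the 4 units with J=2 (N = 7, 3, 2, 0): D = -7, -3, -2, -4, mean -4.
Difference = -4.5 − (-4) = -0.5.

-0.5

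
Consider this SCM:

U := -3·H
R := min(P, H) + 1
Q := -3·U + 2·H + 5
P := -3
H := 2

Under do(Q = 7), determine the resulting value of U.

do(Q=7) replaces the equation Q := -3·U + 2·H + 5 with the constant Q = 7.
U is not downstream of the intervention, so its value is determined by the original equations.
U = -3·H  [with H=2]  = -6

-6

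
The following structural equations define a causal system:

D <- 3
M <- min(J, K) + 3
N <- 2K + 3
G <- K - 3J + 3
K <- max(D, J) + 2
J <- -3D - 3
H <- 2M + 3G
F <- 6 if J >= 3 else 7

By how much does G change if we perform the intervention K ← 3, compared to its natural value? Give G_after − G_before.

-2

do(K=3) replaces the equation K <- max(D, J) + 2 with the constant K = 3.
J = -3D - 3  [with D=3]  = -12
G = K - 3J + 3  [with K=3, J=-12]  = 42
Without intervention: J = -3D - 3  [with D=3]  = -12; K = max(D, J) + 2  [with D=3, J=-12]  = 5; G = K - 3J + 3  [with K=5, J=-12]  = 44.
Change = 42 − 44 = -2.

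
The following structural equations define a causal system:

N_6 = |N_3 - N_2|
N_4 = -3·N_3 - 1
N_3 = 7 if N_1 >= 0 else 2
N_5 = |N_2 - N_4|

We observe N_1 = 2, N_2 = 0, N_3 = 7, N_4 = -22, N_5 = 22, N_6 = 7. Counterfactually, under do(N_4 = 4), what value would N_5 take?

4

Intervening sets N_4 = 4 and removes its equation (N_4 = -3·N_3 - 1).
N_5 = |N_2 - N_4|  [with N_2=0, N_4=4]  = 4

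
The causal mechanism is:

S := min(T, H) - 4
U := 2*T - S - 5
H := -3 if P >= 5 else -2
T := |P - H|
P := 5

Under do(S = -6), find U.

17

Intervening sets S = -6 and removes its equation (S := min(T, H) - 4).
H = -3 if P >= 5 else -2  [with P=5]  = -3
T = |P - H|  [with P=5, H=-3]  = 8
U = 2*T - S - 5  [with T=8, S=-6]  = 17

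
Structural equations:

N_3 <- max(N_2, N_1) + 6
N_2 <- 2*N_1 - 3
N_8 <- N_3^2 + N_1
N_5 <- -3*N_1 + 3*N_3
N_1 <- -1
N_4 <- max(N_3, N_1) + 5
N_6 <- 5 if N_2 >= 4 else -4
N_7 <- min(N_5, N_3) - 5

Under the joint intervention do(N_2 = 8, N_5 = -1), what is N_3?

Under do(N_2 = 8, N_5 = -1), each intervened variable's structural equation is replaced by its fixed value.
N_3 = max(N_2, N_1) + 6  [with N_2=8, N_1=-1]  = 14

14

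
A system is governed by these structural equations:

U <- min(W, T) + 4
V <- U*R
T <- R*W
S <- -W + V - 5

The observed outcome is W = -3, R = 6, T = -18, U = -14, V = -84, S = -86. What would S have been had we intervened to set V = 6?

4

The intervention breaks the incoming arrows to V: V <- U*R no longer applies, and V = 6.
S = -W + V - 5  [with W=-3, V=6]  = 4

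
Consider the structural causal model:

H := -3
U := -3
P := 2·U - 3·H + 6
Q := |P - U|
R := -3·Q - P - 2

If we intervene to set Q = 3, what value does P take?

Under do(Q=3), the mechanism Q := |P - U| is discarded; Q is fixed at 3.
Since P is not a descendant of the intervened variable, it is unaffected.
P = 2·U - 3·H + 6  [with U=-3, H=-3]  = 9

9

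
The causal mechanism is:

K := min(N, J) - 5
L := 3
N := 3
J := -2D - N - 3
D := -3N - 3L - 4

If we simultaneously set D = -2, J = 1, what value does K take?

-4

Setting D = -2, J = 1 by intervention discards those variables' equations.
K = min(N, J) - 5  [with N=3, J=1]  = -4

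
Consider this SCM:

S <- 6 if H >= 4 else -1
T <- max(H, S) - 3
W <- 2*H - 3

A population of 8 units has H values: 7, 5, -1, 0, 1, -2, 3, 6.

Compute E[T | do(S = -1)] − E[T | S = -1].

2.1

do(S=-1) breaks S's dependence on H. With S=-1 fixed, T across the units is 4, 2, -4, -3, -2, -4, 0, 3, mean -0.5.
E[T|S=-1] averages over only the 5 units with S=-1 (H = -1, 0, 1, -2, 3): T = -4, -3, -2, -4, 0, mean -2.6.
Difference = -0.5 − (-2.6) = 2.1.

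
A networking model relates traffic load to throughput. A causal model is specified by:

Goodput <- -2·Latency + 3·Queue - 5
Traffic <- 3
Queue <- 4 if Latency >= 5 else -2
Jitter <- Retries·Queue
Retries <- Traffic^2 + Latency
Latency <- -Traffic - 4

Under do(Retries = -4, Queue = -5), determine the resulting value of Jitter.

20

The joint intervention fixes Retries = -4, Queue = -5, removing each variable's own equation.
Jitter = Retries·Queue  [with Retries=-4, Queue=-5]  = 20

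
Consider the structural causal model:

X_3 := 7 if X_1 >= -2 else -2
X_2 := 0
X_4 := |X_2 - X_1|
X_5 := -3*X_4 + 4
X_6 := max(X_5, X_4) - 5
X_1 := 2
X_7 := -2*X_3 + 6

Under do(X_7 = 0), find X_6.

-3

Intervening sets X_7 = 0 and removes its equation (X_7 := -2*X_3 + 6).
Since X_6 is not a descendant of the intervened variable, it is unaffected.
X_4 = |X_2 - X_1|  [with X_2=0, X_1=2]  = 2
X_5 = -3*X_4 + 4  [with X_4=2]  = -2
X_6 = max(X_5, X_4) - 5  [with X_5=-2, X_4=2]  = -3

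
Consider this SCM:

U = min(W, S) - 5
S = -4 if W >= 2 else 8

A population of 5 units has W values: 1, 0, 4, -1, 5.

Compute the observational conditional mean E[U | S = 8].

E[U|S=8] averages over only the 3 units with S=8 (W = 1, 0, -1): U = -4, -5, -6, mean -5.

-5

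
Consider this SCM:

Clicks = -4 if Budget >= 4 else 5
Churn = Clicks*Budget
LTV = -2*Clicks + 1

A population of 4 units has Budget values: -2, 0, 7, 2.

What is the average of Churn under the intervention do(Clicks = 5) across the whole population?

8.75

Every unit gets Clicks=5 under the intervention. Churn values become -10, 0, 35, 10; E[Churn|do(Clicks=5)] = 8.75.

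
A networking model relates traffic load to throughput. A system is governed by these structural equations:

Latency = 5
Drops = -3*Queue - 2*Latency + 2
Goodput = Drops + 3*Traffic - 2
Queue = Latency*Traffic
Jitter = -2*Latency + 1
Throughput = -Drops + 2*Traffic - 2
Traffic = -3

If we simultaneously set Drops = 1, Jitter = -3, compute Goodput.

Under do(Drops = 1, Jitter = -3), each intervened variable's structural equation is replaced by its fixed value.
Goodput = Drops + 3*Traffic - 2  [with Drops=1, Traffic=-3]  = -10

-10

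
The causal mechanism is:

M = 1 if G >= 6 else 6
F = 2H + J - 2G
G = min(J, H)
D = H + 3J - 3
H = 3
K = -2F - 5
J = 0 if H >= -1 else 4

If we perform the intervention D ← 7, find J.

Under do(D=7), the mechanism D = H + 3J - 3 is discarded; D is fixed at 7.
No directed path runs from D to J, so J keeps its natural value.
J = 0 if H >= -1 else 4  [with H=3]  = 0

0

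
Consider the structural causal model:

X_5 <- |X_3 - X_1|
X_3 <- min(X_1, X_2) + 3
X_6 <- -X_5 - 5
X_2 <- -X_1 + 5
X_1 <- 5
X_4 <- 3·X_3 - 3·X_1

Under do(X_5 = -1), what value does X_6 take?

The intervention breaks the incoming arrows to X_5: X_5 <- |X_3 - X_1| no longer applies, and X_5 = -1.
X_6 = -X_5 - 5  [with X_5=-1]  = -4

-4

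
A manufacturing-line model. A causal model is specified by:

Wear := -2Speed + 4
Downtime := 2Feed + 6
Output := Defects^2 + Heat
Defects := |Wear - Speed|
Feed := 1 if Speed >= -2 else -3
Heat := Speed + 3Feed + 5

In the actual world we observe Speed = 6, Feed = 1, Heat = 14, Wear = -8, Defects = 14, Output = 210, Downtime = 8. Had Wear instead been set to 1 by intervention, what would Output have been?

Under do(Wear=1), the mechanism Wear := -2Speed + 4 is discarded; Wear is fixed at 1.
Feed = 1 if Speed >= -2 else -3  [with Speed=6]  = 1
Heat = Speed + 3Feed + 5  [with Speed=6, Feed=1]  = 14
Defects = |Wear - Speed|  [with Wear=1, Speed=6]  = 5
Output = Defects^2 + Heat  [with Defects=5, Heat=14]  = 39

39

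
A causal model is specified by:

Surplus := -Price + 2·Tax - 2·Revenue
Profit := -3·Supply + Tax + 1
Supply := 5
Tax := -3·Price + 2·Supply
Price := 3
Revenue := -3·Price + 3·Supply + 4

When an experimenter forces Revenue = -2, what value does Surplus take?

3

The intervention breaks the incoming arrows to Revenue: Revenue := -3·Price + 3·Supply + 4 no longer applies, and Revenue = -2.
Tax = -3·Price + 2·Supply  [with Price=3, Supply=5]  = 1
Surplus = -Price + 2·Tax - 2·Revenue  [with Price=3, Tax=1, Revenue=-2]  = 3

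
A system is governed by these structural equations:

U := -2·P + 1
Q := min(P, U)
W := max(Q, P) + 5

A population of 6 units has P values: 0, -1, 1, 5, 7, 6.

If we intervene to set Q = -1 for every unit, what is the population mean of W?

8

Under do(Q=-1), Q's equation is replaced by Q=-1 for every unit. Per-unit W: 5, 4, 6, 10, 12, 11. Mean = 8.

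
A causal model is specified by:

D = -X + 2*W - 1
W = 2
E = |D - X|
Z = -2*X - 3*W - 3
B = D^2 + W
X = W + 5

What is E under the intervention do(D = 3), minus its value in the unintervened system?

The intervention breaks the incoming arrows to D: D = -X + 2*W - 1 no longer applies, and D = 3.
X = W + 5  [with W=2]  = 7
E = |D - X|  [with D=3, X=7]  = 4
Without intervention: X = W + 5  [with W=2]  = 7; D = -X + 2*W - 1  [with X=7, W=2]  = -4; E = |D - X|  [with D=-4, X=7]  = 11.
Change = 4 − 11 = -7.

-7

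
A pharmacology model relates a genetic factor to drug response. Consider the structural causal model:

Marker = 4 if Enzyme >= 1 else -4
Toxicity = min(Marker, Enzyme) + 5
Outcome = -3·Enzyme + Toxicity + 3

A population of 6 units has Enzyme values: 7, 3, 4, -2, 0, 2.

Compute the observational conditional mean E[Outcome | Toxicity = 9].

E[Outcome|Toxicity=9] averages over only the 2 units with Toxicity=9 (Enzyme = 7, 4): Outcome = -9, 0, mean -4.5.

-4.5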